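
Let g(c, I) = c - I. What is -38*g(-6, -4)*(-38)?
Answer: -2888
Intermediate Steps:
-38*g(-6, -4)*(-38) = -38*(-6 - 1*(-4))*(-38) = -38*(-6 + 4)*(-38) = -38*(-2)*(-38) = 76*(-38) = -2888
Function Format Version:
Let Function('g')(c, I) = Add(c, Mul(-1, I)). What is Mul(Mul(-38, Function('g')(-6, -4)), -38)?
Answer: -2888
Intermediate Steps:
Mul(Mul(-38, Function('g')(-6, -4)), -38) = Mul(Mul(-38, Add(-6, Mul(-1, -4))), -38) = Mul(Mul(-38, Add(-6, 4)), -38) = Mul(Mul(-38, -2), -38) = Mul(76, -38) = -2888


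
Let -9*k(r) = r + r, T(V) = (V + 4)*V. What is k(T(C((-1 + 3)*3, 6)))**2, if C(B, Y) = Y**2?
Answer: 102400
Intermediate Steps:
T(V) = V*(4 + V) (T(V) = (4 + V)*V = V*(4 + V))
k(r) = -2*r/9 (k(r) = -(r + r)/9 = -2*r/9)
k(T(C((-1 + 3)*3, 6)))**2 = (-2*6**2*(4 + 6**2)/9)**2 = (-8*(4 + 36))**2 = (-8*40)**2 = (-2/9*1440)**2 = (-320)**2 = 102400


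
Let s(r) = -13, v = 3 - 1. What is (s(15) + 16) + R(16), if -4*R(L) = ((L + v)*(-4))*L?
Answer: 291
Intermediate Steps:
v = 2
R(L) = -L*(-8 - 4*L)/4 (R(L) = -(L + 2)*(-4)*L/4 = -(2 + L)*(-4)*L/4 = -(-8 - 4*L)*L/4 = -L*(-8 - 4*L)/4)
(s(15) + 16) + R(16) = (-13 + 16) + 16*(2 + 16) = 3 + 16*18 = 3 + 288 = 291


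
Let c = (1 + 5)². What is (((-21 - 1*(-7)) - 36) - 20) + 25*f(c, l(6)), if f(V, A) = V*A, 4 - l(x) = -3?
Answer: 6230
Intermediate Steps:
c = 36 (c = 6² = 36)
l(x) = 7 (l(x) = 4 - 1*(-3) = 4 + 3 = 7)
f(V, A) = A*V
(((-21 - 1*(-7)) - 36) - 20) + 25*f(c, l(6)) = (((-21 - 1*(-7)) - 36) - 20) + 25*(7*36) = (((-21 + 7) - 36) - 20) + 25*252 = ((-14 - 36) - 20) + 6300 = (-50 - 20) + 6300 = -70 + 6300 = 6230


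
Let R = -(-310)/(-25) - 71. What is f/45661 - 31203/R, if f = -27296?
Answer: 2370806161/6346879 ≈ 373.54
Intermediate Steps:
R = -417/5 (R = -(-310)*(-1)/25 - 71 = -31*2/5 - 71 = -62/5 - 71 = -417/5 ≈ -83.400)
f/45661 - 31203/R = -27296/45661 - 31203/(-417/5) = -27296*1/45661 - 31203*(-5/417) = -27296/45661 + 52005/139 = 2370806161/6346879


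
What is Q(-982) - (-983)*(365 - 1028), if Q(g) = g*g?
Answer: 312595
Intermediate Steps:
Q(g) = g²
Q(-982) - (-983)*(365 - 1028) = (-982)² - (-983)*(365 - 1028) = 964324 - (-983)*(-663) = 964324 - 1*651729 = 964324 - 651729 = 312595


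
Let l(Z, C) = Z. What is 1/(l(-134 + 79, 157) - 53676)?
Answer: -1/53731 ≈ -1.8611e-5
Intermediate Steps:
1/(l(-134 + 79, 157) - 53676) = 1/((-134 + 79) - 53676) = 1/(-55 - 53676) = 1/(-53731) = -1/53731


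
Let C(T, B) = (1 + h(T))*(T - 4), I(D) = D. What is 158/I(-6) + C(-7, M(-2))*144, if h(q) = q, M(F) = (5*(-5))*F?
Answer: 28433/3 ≈ 9477.7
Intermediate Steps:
M(F) = -25*F
C(T, B) = (1 + T)*(-4 + T) (C(T, B) = (1 + T)*(T - 4) = (1 + T)*(-4 + T))
158/I(-6) + C(-7, M(-2))*144 = 158/(-6) + (-4 + (-7)² - 3*(-7))*144 = 158*(-⅙) + (-4 + 49 + 21)*144 = -79/3 + 66*144 = -79/3 + 9504 = 28433/3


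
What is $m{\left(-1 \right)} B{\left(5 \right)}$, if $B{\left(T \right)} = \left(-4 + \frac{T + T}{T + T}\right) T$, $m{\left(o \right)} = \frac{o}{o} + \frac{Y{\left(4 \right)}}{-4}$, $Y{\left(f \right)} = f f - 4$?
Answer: $30$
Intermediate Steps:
$Y{\left(f \right)} = -4 + f^{2}$ ($Y{\left(f \right)} = f^{2} - 4 = -4 + f^{2}$)
$m{\left(o \right)} = -2$ ($m{\left(o \right)} = \frac{o}{o} + \frac{-4 + 4^{2}}{-4} = 1 + \left(-4 + 16\right) \left(- \frac{1}{4}\right) = 1 + 12 \left(- \frac{1}{4}\right) = 1 - 3 = -2$)
$B{\left(T \right)} = - 3 T$ ($B{\left(T \right)} = \left(-4 + \frac{2 T}{2 T}\right) T = \left(-4 + 2 T \frac{1}{2 T}\right) T = \left(-4 + 1\right) T = - 3 T$)
$m{\left(-1 \right)} B{\left(5 \right)} = - 2 \left(\left(-3\right) 5\right) = \left(-2\right) \left(-15\right) = 30$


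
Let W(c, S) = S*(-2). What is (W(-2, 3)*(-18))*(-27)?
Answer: -2916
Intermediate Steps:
W(c, S) = -2*S
(W(-2, 3)*(-18))*(-27) = (-2*3*(-18))*(-27) = -6*(-18)*(-27) = 108*(-27) = -2916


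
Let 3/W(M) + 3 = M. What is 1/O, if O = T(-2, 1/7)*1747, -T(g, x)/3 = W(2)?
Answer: 1/15723 ≈ 6.3601e-5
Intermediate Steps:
W(M) = 3/(-3 + M)
T(g, x) = 9 (T(g, x) = -9/(-3 + 2) = -9/(-1) = -9*(-1) = -3*(-3) = 9)
O = 15723 (O = 9*1747 = 15723)
1/O = 1/15723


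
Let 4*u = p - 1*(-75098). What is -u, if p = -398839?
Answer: 323741/4 ≈ 80935.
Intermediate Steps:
u = -323741/4 (u = (-398839 - 1*(-75098))/4 = (-398839 + 75098)/4 = (¼)*(-323741) = -323741/4 ≈ -80935.)
-u = -1*(-323741/4) = 323741/4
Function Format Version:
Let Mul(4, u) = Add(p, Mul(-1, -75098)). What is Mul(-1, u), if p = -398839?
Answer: Rational(323741, 4) ≈ 80935.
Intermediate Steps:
u = Rational(-323741, 4) (u = Mul(Rational(1, 4), Add(-398839, Mul(-1, -75098))) = Mul(Rational(1, 4), Add(-398839, 75098)) = Mul(Rational(1, 4), -323741) = Rational(-323741, 4) ≈ -80935.)
Mul(-1, u) = Mul(-1, Rational(-323741, 4)) = Rational(323741, 4)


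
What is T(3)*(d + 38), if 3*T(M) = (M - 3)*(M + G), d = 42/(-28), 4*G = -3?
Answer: 0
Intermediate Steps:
G = -¾ (G = (¼)*(-3) = -¾ ≈ -0.75000)
d = -3/2 (d = 42*(-1/28) = -3/2 ≈ -1.5000)
T(M) = (-3 + M)*(-¾ + M)/3 (T(M) = ((M - 3)*(M - ¾))/3 = ((-3 + M)*(-¾ + M))/3 = (-3 + M)*(-¾ + M)/3)
T(3)*(d + 38) = (¾ - 5/4*3 + (⅓)*3²)*(-3/2 + 38) = (¾ - 15/4 + (⅓)*9)*(73/2) = (¾ - 15/4 + 3)*(73/2) = 0*(73/2) = 0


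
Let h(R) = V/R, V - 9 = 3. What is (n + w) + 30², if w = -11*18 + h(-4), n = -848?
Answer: -149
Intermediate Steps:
V = 12 (V = 9 + 3 = 12)
h(R) = 12/R
w = -201 (w = -11*18 + 12/(-4) = -198 + 12*(-¼) = -198 - 3 = -201)
(n + w) + 30² = (-848 - 201) + 30² = -1049 + 900 = -149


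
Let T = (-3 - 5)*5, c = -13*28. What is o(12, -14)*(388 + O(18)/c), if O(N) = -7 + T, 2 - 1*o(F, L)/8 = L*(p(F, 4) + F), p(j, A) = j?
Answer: 7346508/7 ≈ 1.0495e+6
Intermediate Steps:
c = -364
T = -40 (T = -8*5 = -40)
o(F, L) = 16 - 16*F*L (o(F, L) = 16 - 8*L*(F + F) = 16 - 8*L*2*F = 16 - 16*F*L)
O(N) = -47 (O(N) = -7 - 40 = -47)
o(12, -14)*(388 + O(18)/c) = (16 - 16*12*(-14))*(388 - 47/(-364)) = (16 + 2688)*(388 - 47*(-1/364)) = 2704*(388 + 47/364) = 2704*(141279/364) = 7346508/7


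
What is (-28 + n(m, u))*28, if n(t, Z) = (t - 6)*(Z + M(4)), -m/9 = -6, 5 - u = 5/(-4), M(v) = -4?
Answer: 2240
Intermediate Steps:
u = 25/4 (u = 5 - 5/(-4) = 5 - 5*(-1)/4 = 5 - 1*(-5/4) = 5 + 5/4 = 25/4 ≈ 6.2500)
m = 54 (m = -9*(-6) = 54)
n(t, Z) = (-6 + t)*(-4 + Z) (n(t, Z) = (t - 6)*(Z - 4) = (-6 + t)*(-4 + Z))
(-28 + n(m, u))*28 = (-28 + (24 - 6*25/4 - 4*54 + (25/4)*54))*28 = (-28 + (24 - 75/2 - 216 + 675/2))*28 = (-28 + 108)*28 = 80*28 = 2240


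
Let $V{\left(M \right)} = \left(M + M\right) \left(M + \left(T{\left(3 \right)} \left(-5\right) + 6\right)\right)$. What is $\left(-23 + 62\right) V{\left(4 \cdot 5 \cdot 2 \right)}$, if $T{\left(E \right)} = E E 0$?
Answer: $143520$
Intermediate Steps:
$T{\left(E \right)} = 0$ ($T{\left(E \right)} = E^{2} \cdot 0 = 0$)
$V{\left(M \right)} = 2 M \left(6 + M\right)$ ($V{\left(M \right)} = \left(M + M\right) \left(M + \left(0 \left(-5\right) + 6\right)\right) = 2 M \left(M + \left(0 + 6\right)\right) = 2 M \left(M + 6\right) = 2 M \left(6 + M\right)$)
$\left(-23 + 62\right) V{\left(4 \cdot 5 \cdot 2 \right)} = \left(-23 + 62\right) 2 \cdot 4 \cdot 5 \cdot 2 \left(6 + 4 \cdot 5 \cdot 2\right) = 39 \cdot 2 \cdot 4 \cdot 10 \left(6 + 4 \cdot 10\right) = 39 \cdot 2 \cdot 40 \left(6 + 40\right) = 39 \cdot 2 \cdot 40 \cdot 46 = 39 \cdot 3680 = 143520$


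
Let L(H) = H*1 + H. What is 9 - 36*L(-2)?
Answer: 153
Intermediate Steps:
L(H) = 2*H (L(H) = H + H = 2*H)
9 - 36*L(-2) = 9 - 72*(-2) = 9 - 36*(-4) = 9 + 144 = 153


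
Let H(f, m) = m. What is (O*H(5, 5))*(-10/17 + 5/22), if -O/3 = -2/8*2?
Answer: -2025/748 ≈ -2.7072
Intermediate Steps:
O = 3/2 (O = -3*(-2/8)*2 = -3*(-2*1/8)*2 = -(-3)*2/4 = -3*(-1/2) = 3/2 ≈ 1.5000)
(O*H(5, 5))*(-10/17 + 5/22) = ((3/2)*5)*(-10/17 + 5/22) = 15*(-10*1/17 + 5*(1/22))/2 = 15*(-10/17 + 5/22)/2 = (15/2)*(-135/374) = -2025/748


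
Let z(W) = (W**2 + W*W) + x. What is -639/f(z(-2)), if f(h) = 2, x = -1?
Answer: -639/2 ≈ -319.50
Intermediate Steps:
z(W) = -1 + 2*W**2 (z(W) = (W**2 + W*W) - 1 = (W**2 + W**2) - 1 = 2*W**2 - 1 = -1 + 2*W**2)
-639/f(z(-2)) = -639/2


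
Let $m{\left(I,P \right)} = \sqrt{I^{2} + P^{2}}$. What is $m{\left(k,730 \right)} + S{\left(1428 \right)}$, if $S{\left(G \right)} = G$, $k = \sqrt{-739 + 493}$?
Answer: $1428 + \sqrt{532654} \approx 2157.8$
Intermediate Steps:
$k = i \sqrt{246}$ ($k = \sqrt{-246} = i \sqrt{246} \approx 15.684 i$)
$m{\left(k,730 \right)} + S{\left(1428 \right)} = \sqrt{\left(i \sqrt{246}\right)^{2} + 730^{2}} + 1428 = \sqrt{-246 + 532900} + 1428 = \sqrt{532654} + 1428 = 1428 + \sqrt{532654}$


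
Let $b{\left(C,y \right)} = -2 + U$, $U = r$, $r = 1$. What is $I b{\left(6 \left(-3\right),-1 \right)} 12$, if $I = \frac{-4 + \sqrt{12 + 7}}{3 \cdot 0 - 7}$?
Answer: $- \frac{48}{7} + \frac{12 \sqrt{19}}{7} \approx 0.61526$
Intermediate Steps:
$U = 1$
$b{\left(C,y \right)} = -1$ ($b{\left(C,y \right)} = -2 + 1 = -1$)
$I = \frac{4}{7} - \frac{\sqrt{19}}{7}$ ($I = \frac{-4 + \sqrt{19}}{0 - 7} = \frac{-4 + \sqrt{19}}{-7} = \left(-4 + \sqrt{19}\right) \left(- \frac{1}{7}\right) = \frac{4}{7} - \frac{\sqrt{19}}{7} \approx -0.051271$)
$I b{\left(6 \left(-3\right),-1 \right)} 12 = \left(\frac{4}{7} - \frac{\sqrt{19}}{7}\right) \left(-1\right) 12 = \left(- \frac{4}{7} + \frac{\sqrt{19}}{7}\right) 12 = - \frac{48}{7} + \frac{12 \sqrt{19}}{7}$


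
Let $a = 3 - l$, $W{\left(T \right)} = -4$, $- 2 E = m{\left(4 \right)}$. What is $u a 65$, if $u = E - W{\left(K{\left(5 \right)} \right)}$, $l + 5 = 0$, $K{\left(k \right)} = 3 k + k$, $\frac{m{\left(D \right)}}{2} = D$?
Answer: $0$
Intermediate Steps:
$m{\left(D \right)} = 2 D$
$K{\left(k \right)} = 4 k$
$E = -4$ ($E = - \frac{2 \cdot 4}{2} = \left(- \frac{1}{2}\right) 8 = -4$)
$l = -5$ ($l = -5 + 0 = -5$)
$u = 0$ ($u = -4 - -4 = -4 + 4 = 0$)
$a = 8$ ($a = 3 - -5 = 3 + 5 = 8$)
$u a 65 = 0 \cdot 8 \cdot 65 = 0 \cdot 65 = 0$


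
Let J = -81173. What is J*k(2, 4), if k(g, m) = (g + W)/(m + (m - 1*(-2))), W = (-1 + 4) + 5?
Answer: -81173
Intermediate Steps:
W = 8 (W = 3 + 5 = 8)
k(g, m) = (8 + g)/(2 + 2*m) (k(g, m) = (g + 8)/(m + (m - 1*(-2))) = (8 + g)/(m + (m + 2)) = (8 + g)/(m + (2 + m)) = (8 + g)/(2 + 2*m))
J*k(2, 4) = -81173*(8 + 2)/(2*(1 + 4)) = -81173*10/(2*5) = -81173*1 = -81173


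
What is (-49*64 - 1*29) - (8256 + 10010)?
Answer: -21431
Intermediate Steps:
(-49*64 - 1*29) - (8256 + 10010) = (-3136 - 29) - 1*18266 = -3165 - 18266 = -21431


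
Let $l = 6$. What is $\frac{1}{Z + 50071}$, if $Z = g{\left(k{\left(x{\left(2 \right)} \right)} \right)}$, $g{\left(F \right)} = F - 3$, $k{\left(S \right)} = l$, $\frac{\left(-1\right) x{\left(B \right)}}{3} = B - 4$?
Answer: $\frac{1}{50074} \approx 1.997 \cdot 10^{-5}$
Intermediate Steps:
$x{\left(B \right)} = 12 - 3 B$ ($x{\left(B \right)} = - 3 \left(B - 4\right) = - 3 \left(-4 + B\right) = 12 - 3 B$)
$k{\left(S \right)} = 6$
$g{\left(F \right)} = -3 + F$ ($g{\left(F \right)} = F - 3 = -3 + F$)
$Z = 3$ ($Z = -3 + 6 = 3$)
$\frac{1}{Z + 50071} = \frac{1}{3 + 50071} = \frac{1}{50074}$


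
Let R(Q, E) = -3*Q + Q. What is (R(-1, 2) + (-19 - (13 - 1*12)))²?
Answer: 324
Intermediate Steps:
R(Q, E) = -2*Q
(R(-1, 2) + (-19 - (13 - 1*12)))² = (-2*(-1) + (-19 - (13 - 1*12)))² = (2 + (-19 - (13 - 12)))² = (2 + (-19 - 1*1))² = (2 + (-19 - 1))² = (2 - 20)² = (-18)² = 324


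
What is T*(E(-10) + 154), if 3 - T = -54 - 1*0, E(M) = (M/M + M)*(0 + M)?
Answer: 13908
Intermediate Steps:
E(M) = M*(1 + M) (E(M) = (1 + M)*M = M*(1 + M))
T = 57 (T = 3 - (-54 - 1*0) = 3 - (-54 + 0) = 3 - 1*(-54) = 3 + 54 = 57)
T*(E(-10) + 154) = 57*(-10*(1 - 10) + 154) = 57*(-10*(-9) + 154) = 57*(90 + 154) = 57*244 = 13908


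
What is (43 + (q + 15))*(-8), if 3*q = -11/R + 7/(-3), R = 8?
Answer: -4087/9 ≈ -454.11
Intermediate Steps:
q = -89/72 (q = (-11/8 + 7/(-3))/3 = (-11*⅛ + 7*(-⅓))/3 = (-11/8 - 7/3)/3 = (⅓)*(-89/24) = -89/72 ≈ -1.2361)
(43 + (q + 15))*(-8) = (43 + (-89/72 + 15))*(-8) = (43 + 991/72)*(-8) = (4087/72)*(-8) = -4087/9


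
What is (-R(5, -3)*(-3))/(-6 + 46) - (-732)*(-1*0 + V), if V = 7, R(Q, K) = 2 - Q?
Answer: 204951/40 ≈ 5123.8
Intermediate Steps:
(-R(5, -3)*(-3))/(-6 + 46) - (-732)*(-1*0 + V) = (-(2 - 1*5)*(-3))/(-6 + 46) - (-732)*(-1*0 + 7) = (-(2 - 5)*(-3))/40 - (-732)*(0 + 7) = (-1*(-3)*(-3))*(1/40) - (-732)*7 = (3*(-3))*(1/40) - 122*(-42) = -9*1/40 + 5124 = -9/40 + 5124 = 204951/40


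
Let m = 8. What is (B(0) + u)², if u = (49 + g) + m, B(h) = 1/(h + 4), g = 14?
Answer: 81225/16 ≈ 5076.6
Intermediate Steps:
B(h) = 1/(4 + h)
u = 71 (u = (49 + 14) + 8 = 63 + 8 = 71)
(B(0) + u)² = (1/(4 + 0) + 71)² = (1/4 + 71)² = (¼ + 71)² = (285/4)² = 81225/16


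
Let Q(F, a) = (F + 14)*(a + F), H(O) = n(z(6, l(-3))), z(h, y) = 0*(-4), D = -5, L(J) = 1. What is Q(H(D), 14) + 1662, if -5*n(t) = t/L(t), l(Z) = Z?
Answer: 1858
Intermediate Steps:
z(h, y) = 0
n(t) = -t/5 (n(t) = -t/(5*1) = -t/5)
H(O) = 0 (H(O) = -1/5*0 = 0)
Q(F, a) = (14 + F)*(F + a)
Q(H(D), 14) + 1662 = (0**2 + 14*0 + 14*14 + 0*14) + 1662 = (0 + 0 + 196 + 0) + 1662 = 196 + 1662 = 1858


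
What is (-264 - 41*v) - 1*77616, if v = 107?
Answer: -82267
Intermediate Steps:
(-264 - 41*v) - 1*77616 = (-264 - 41*107) - 1*77616 = (-264 - 4387) - 77616 = -4651 - 77616 = -82267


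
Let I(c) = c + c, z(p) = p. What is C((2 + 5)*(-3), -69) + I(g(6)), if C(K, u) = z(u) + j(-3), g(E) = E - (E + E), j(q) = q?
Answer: -84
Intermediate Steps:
g(E) = -E (g(E) = E - 2*E = -E)
I(c) = 2*c
C(K, u) = -3 + u (C(K, u) = u - 3 = -3 + u)
C((2 + 5)*(-3), -69) + I(g(6)) = (-3 - 69) + 2*(-1*6) = -72 + 2*(-6) = -72 - 12 = -84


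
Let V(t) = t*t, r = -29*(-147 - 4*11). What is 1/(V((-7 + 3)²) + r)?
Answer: 1/5795 ≈ 0.00017256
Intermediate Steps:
r = 5539 (r = -29*(-147 - 44) = -29*(-191) = 5539)
V(t) = t²
1/(V((-7 + 3)²) + r) = 1/(((-7 + 3)²)² + 5539) = 1/(((-4)²)² + 5539) = 1/(16² + 5539) = 1/(256 + 5539) = 1/5795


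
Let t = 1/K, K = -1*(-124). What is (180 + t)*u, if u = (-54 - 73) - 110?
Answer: -5290077/124 ≈ -42662.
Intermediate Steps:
K = 124
u = -237 (u = -127 - 110 = -237)
t = 1/124 ≈ 0.0080645
(180 + t)*u = (180 + 1/124)*(-237) = (22321/124)*(-237) = -5290077/124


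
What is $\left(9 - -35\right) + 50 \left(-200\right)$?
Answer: $-9956$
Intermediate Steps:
$\left(9 - -35\right) + 50 \left(-200\right) = \left(9 + 35\right) - 10000 = 44 - 10000 = -9956$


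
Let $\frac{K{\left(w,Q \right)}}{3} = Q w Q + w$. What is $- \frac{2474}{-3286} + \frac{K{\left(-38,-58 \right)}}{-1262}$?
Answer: $\frac{315916162}{1036733} \approx 304.72$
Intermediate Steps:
$K{\left(w,Q \right)} = 3 w + 3 w Q^{2}$ ($K{\left(w,Q \right)} = 3 \left(Q w Q + w\right) = 3 \left(w Q^{2} + w\right) = 3 \left(w + w Q^{2}\right) = 3 w + 3 w Q^{2}$)
$- \frac{2474}{-3286} + \frac{K{\left(-38,-58 \right)}}{-1262} = - \frac{2474}{-3286} + \frac{3 \left(-38\right) \left(1 + \left(-58\right)^{2}\right)}{-1262} = \left(-2474\right) \left(- \frac{1}{3286}\right) + 3 \left(-38\right) \left(1 + 3364\right) \left(- \frac{1}{1262}\right) = \frac{1237}{1643} + 3 \left(-38\right) 3365 \left(- \frac{1}{1262}\right) = \frac{1237}{1643} - - \frac{191805}{631} = \frac{1237}{1643} + \frac{191805}{631} = \frac{315916162}{1036733}$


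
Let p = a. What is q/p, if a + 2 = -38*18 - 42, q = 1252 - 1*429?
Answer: -823/728 ≈ -1.1305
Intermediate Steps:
q = 823 (q = 1252 - 429 = 823)
a = -728 (a = -2 + (-38*18 - 42) = -2 + (-684 - 42) = -2 - 726 = -728)
p = -728
q/p = 823/(-728) = 823*(-1/728) = -823/728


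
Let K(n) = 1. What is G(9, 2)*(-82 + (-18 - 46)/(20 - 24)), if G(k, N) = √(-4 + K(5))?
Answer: -66*I*√3 ≈ -114.32*I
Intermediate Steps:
G(k, N) = I*√3 (G(k, N) = √(-4 + 1) = √(-3) = I*√3)
G(9, 2)*(-82 + (-18 - 46)/(20 - 24)) = (I*√3)*(-82 + (-18 - 46)/(20 - 24)) = (I*√3)*(-82 - 64/(-4)) = (I*√3)*(-82 - 64*(-¼)) = (I*√3)*(-82 + 16) = (I*√3)*(-66) = -66*I*√3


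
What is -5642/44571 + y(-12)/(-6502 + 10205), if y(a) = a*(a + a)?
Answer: -8055878/165046413 ≈ -0.048810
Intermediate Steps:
y(a) = 2*a² (y(a) = a*(2*a) = 2*a²)
-5642/44571 + y(-12)/(-6502 + 10205) = -5642/44571 + (2*(-12)²)/(-6502 + 10205) = -5642*1/44571 + (2*144)/3703 = -5642/44571 + 288*(1/3703) = -5642/44571 + 288/3703 = -8055878/165046413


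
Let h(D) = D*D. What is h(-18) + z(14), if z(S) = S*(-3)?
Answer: 282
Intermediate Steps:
h(D) = D²
z(S) = -3*S
h(-18) + z(14) = (-18)² - 3*14 = 324 - 42 = 282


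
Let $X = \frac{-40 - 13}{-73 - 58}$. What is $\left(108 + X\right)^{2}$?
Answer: $\frac{201668401}{17161} \approx 11752.0$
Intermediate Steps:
$X = \frac{53}{131}$ ($X = - \frac{53}{-131} = \left(-53\right) \left(- \frac{1}{131}\right) = \frac{53}{131} \approx 0.40458$)
$\left(108 + X\right)^{2} = \left(108 + \frac{53}{131}\right)^{2} = \left(\frac{14201}{131}\right)^{2} = \frac{201668401}{17161}$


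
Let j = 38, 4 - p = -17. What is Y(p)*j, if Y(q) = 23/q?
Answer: 874/21 ≈ 41.619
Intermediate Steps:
p = 21 (p = 4 - 1*(-17) = 4 + 17 = 21)
Y(p)*j = (23/21)*38 = 874/21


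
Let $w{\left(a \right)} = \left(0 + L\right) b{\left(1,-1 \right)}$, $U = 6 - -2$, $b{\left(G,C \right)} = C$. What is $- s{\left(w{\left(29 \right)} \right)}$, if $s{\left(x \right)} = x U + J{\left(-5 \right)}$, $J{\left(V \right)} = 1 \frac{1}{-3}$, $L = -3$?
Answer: $- \frac{71}{3} \approx -23.667$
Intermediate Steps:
$J{\left(V \right)} = - \frac{1}{3}$ ($J{\left(V \right)} = 1 \left(- \frac{1}{3}\right) = - \frac{1}{3}$)
$U = 8$ ($U = 6 + 2 = 8$)
$w{\left(a \right)} = 3$ ($w{\left(a \right)} = \left(0 - 3\right) \left(-1\right) = \left(-3\right) \left(-1\right) = 3$)
$s{\left(x \right)} = - \frac{1}{3} + 8 x$ ($s{\left(x \right)} = x 8 - \frac{1}{3} = 8 x - \frac{1}{3} = - \frac{1}{3} + 8 x$)
$- s{\left(w{\left(29 \right)} \right)} = - (- \frac{1}{3} + 8 \cdot 3) = - (- \frac{1}{3} + 24) = \left(-1\right) \frac{71}{3} = - \frac{71}{3}$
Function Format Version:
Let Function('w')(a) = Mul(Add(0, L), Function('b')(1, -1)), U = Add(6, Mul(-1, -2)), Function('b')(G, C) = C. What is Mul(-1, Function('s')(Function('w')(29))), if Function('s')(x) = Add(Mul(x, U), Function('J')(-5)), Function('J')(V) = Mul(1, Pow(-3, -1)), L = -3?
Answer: Rational(-71, 3) ≈ -23.667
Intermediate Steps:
Function('J')(V) = Rational(-1, 3) (Function('J')(V) = Mul(1, Rational(-1, 3)) = Rational(-1, 3))
U = 8 (U = Add(6, 2) = 8)
Function('w')(a) = 3 (Function('w')(a) = Mul(Add(0, -3), -1) = Mul(-3, -1) = 3)
Function('s')(x) = Add(Rational(-1, 3), Mul(8, x)) (Function('s')(x) = Add(Mul(x, 8), Rational(-1, 3)) = Add(Mul(8, x), Rational(-1, 3)) = Add(Rational(-1, 3), Mul(8, x)))
Mul(-1, Function('s')(Function('w')(29))) = Mul(-1, Add(Rational(-1, 3), Mul(8, 3))) = Mul(-1, Add(Rational(-1, 3), 24)) = Mul(-1, Rational(71, 3)) = Rational(-71, 3)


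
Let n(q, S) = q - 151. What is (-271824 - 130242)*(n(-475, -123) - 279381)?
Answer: 112581294462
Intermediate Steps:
n(q, S) = -151 + q
(-271824 - 130242)*(n(-475, -123) - 279381) = (-271824 - 130242)*((-151 - 475) - 279381) = -402066*(-626 - 279381) = -402066*(-280007) = 112581294462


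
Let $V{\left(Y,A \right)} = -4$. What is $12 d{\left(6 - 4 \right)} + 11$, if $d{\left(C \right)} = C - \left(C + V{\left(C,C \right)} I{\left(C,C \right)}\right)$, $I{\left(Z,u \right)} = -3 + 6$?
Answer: $155$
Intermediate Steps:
$I{\left(Z,u \right)} = 3$
$d{\left(C \right)} = 12$ ($d{\left(C \right)} = C - \left(C - 12\right) = C - \left(-12 + C\right) = 12$)
$12 d{\left(6 - 4 \right)} + 11 = 12 \cdot 12 + 11 = 144 + 11 = 155$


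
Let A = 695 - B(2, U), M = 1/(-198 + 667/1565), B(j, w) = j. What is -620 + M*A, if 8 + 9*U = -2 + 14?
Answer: -192790405/309203 ≈ -623.51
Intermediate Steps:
U = 4/9 (U = -8/9 + (-2 + 14)/9 = -8/9 + (⅑)*12 = -8/9 + 4/3 = 4/9 ≈ 0.44444)
M = -1565/309203 (M = 1/(-198 + 667*(1/1565)) = 1/(-198 + 667/1565) = 1/(-309203/1565) = -1565/309203 ≈ -0.0050614)
A = 693 (A = 695 - 1*2 = 695 - 2 = 693)
-620 + M*A = -620 - 1565/309203*693 = -620 - 1084545/309203 = -192790405/309203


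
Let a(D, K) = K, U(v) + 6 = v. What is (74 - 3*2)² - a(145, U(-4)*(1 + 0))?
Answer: 4634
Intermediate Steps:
U(v) = -6 + v
(74 - 3*2)² - a(145, U(-4)*(1 + 0)) = (74 - 3*2)² - (-6 - 4)*(1 + 0) = (74 - 6)² - (-10) = 68² - 1*(-10) = 4624 + 10 = 4634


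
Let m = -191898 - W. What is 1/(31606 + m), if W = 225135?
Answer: -1/385427 ≈ -2.5945e-6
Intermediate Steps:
m = -417033 (m = -191898 - 1*225135 = -191898 - 225135 = -417033)
1/(31606 + m) = 1/(31606 - 417033) = 1/(-385427) = -1/385427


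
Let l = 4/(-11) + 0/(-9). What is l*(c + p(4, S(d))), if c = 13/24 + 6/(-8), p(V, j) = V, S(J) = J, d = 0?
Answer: -91/66 ≈ -1.3788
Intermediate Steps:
l = -4/11 (l = 4*(-1/11) + 0*(-⅑) = -4/11 + 0 = -4/11 ≈ -0.36364)
c = -5/24 (c = 13*(1/24) + 6*(-⅛) = 13/24 - ¾ = -5/24 ≈ -0.20833)
l*(c + p(4, S(d))) = -4*(-5/24 + 4)/11 = -4/11*91/24 = -91/66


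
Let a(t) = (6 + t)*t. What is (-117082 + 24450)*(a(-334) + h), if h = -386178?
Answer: 25624419632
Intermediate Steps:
a(t) = t*(6 + t)
(-117082 + 24450)*(a(-334) + h) = (-117082 + 24450)*(-334*(6 - 334) - 386178) = -92632*(-334*(-328) - 386178) = -92632*(109552 - 386178) = -92632*(-276626) = 25624419632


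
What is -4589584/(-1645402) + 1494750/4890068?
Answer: 6225710622803/2011531916834 ≈ 3.0950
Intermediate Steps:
-4589584/(-1645402) + 1494750/4890068 = -4589584*(-1/1645402) + 1494750*(1/4890068) = 2294792/822701 + 747375/2445034 = 6225710622803/2011531916834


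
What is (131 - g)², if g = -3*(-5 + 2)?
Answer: 14884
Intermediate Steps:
g = 9 (g = -3*(-3) = 9)
(131 - g)² = (131 - 1*9)² = (131 - 9)² = 122² = 14884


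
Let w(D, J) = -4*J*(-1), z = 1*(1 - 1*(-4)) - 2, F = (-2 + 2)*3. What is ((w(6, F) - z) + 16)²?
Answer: 169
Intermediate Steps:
F = 0 (F = 0*3 = 0)
z = 3 (z = 1*(1 + 4) - 2 = 1*5 - 2 = 5 - 2 = 3)
w(D, J) = 4*J
((w(6, F) - z) + 16)² = ((4*0 - 1*3) + 16)² = ((0 - 3) + 16)² = (-3 + 16)² = 13² = 169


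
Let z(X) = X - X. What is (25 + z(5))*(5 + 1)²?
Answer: 900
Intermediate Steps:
z(X) = 0
(25 + z(5))*(5 + 1)² = (25 + 0)*(5 + 1)² = 25*6² = 25*36 = 900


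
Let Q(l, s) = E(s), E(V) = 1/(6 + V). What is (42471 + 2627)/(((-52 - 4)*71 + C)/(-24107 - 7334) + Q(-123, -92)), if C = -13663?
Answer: 121941654748/1485513 ≈ 82087.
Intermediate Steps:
Q(l, s) = 1/(6 + s)
(42471 + 2627)/(((-52 - 4)*71 + C)/(-24107 - 7334) + Q(-123, -92)) = (42471 + 2627)/(((-52 - 4)*71 - 13663)/(-24107 - 7334) + 1/(6 - 92)) = 45098/((-56*71 - 13663)/(-31441) + 1/(-86)) = 45098/((-3976 - 13663)*(-1/31441) - 1/86) = 45098/(-17639*(-1/31441) - 1/86) = 45098/(17639/31441 - 1/86) = 45098/(1485513/2703926) = 45098*(2703926/1485513) = 121941654748/1485513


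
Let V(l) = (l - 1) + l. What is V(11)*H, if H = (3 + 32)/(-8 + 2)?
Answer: -245/2 ≈ -122.50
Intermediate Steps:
V(l) = -1 + 2*l (V(l) = (-1 + l) + l = -1 + 2*l)
H = -35/6 (H = 35/(-6) = 35*(-1/6) = -35/6 ≈ -5.8333)
V(11)*H = (-1 + 2*11)*(-35/6) = (-1 + 22)*(-35/6) = 21*(-35/6) = -245/2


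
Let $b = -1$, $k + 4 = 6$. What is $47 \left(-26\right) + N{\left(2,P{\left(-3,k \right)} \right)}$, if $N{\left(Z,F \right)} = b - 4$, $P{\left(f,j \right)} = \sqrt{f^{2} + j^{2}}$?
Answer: $-1227$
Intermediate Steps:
$k = 2$ ($k = -4 + 6 = 2$)
$N{\left(Z,F \right)} = -5$ ($N{\left(Z,F \right)} = -1 - 4 = -5$)
$47 \left(-26\right) + N{\left(2,P{\left(-3,k \right)} \right)} = 47 \left(-26\right) - 5 = -1222 - 5 = -1227$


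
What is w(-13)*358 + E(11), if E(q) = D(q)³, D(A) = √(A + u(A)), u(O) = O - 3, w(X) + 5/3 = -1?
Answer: -2864/3 + 19*√19 ≈ -871.85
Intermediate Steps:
w(X) = -8/3 (w(X) = -5/3 - 1 = -8/3)
u(O) = -3 + O
D(A) = √(-3 + 2*A) (D(A) = √(A + (-3 + A)) = √(-3 + 2*A))
E(q) = (-3 + 2*q)^(3/2) (E(q) = (√(-3 + 2*q))³ = (-3 + 2*q)^(3/2))
w(-13)*358 + E(11) = -8/3*358 + (-3 + 2*11)^(3/2) = -2864/3 + (-3 + 22)^(3/2) = -2864/3 + 19^(3/2) = -2864/3 + 19*√19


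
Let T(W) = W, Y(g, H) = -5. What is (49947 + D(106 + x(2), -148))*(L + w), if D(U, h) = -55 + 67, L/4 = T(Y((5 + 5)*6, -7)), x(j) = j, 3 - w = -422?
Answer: 20233395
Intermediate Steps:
w = 425 (w = 3 - 1*(-422) = 3 + 422 = 425)
L = -20 (L = 4*(-5) = -20)
D(U, h) = 12
(49947 + D(106 + x(2), -148))*(L + w) = (49947 + 12)*(-20 + 425) = 49959*405 = 20233395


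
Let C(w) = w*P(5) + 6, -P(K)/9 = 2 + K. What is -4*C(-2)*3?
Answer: -1584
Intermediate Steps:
P(K) = -18 - 9*K (P(K) = -9*(2 + K) = -18 - 9*K)
C(w) = 6 - 63*w (C(w) = w*(-18 - 9*5) + 6 = w*(-18 - 45) + 6 = w*(-63) + 6 = -63*w + 6 = 6 - 63*w)
-4*C(-2)*3 = -4*(6 - 63*(-2))*3 = -4*(6 + 126)*3 = -4*132*3 = -528*3 = -1584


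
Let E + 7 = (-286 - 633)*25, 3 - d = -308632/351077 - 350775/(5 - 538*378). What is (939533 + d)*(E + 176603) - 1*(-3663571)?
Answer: 792678483415479627218/5491897511 ≈ 1.4434e+11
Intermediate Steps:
d = 153798063142/71394667643 (d = 3 - (-308632/351077 - 350775/(5 - 538*378)) = 3 - (-308632*1/351077 - 350775/(5 - 203364)) = 3 - (-308632/351077 - 350775/(-203359)) = 3 - (-308632/351077 - 350775*(-1/203359)) = 3 - (-308632/351077 + 350775/203359) = 3 - 1*60385939787/71394667643 = 3 - 60385939787/71394667643 = 153798063142/71394667643 ≈ 2.1542)
E = -22982 (E = -7 + (-286 - 633)*25 = -7 - 919*25 = -7 - 22975 = -22982)
(939533 + d)*(E + 176603) - 1*(-3663571) = (939533 + 153798063142/71394667643)*(-22982 + 176603) - 1*(-3663571) = (67077800072693861/71394667643)*153621 + 3663571 = 792658363459023355437/5491897511 + 3663571 = 792678483415479627218/5491897511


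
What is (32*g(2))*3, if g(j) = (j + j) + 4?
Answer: 768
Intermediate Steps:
g(j) = 4 + 2*j (g(j) = 2*j + 4 = 4 + 2*j)
(32*g(2))*3 = (32*(4 + 2*2))*3 = (32*(4 + 4))*3 = (32*8)*3 = 256*3 = 768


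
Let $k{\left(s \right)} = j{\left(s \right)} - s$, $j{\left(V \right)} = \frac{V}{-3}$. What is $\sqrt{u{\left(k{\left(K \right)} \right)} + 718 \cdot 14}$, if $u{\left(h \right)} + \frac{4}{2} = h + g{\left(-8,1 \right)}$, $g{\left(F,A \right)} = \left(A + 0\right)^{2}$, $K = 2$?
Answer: $\frac{\sqrt{90435}}{3} \approx 100.24$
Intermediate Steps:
$j{\left(V \right)} = - \frac{V}{3}$ ($j{\left(V \right)} = V \left(- \frac{1}{3}\right) = - \frac{V}{3}$)
$g{\left(F,A \right)} = A^{2}$
$k{\left(s \right)} = - \frac{4 s}{3}$ ($k{\left(s \right)} = - \frac{s}{3} - s = - \frac{4 s}{3}$)
$u{\left(h \right)} = -1 + h$ ($u{\left(h \right)} = -2 + \left(h + 1^{2}\right) = -2 + \left(h + 1\right) = -2 + \left(1 + h\right) = -1 + h$)
$\sqrt{u{\left(k{\left(K \right)} \right)} + 718 \cdot 14} = \sqrt{\left(-1 - \frac{8}{3}\right) + 718 \cdot 14} = \sqrt{\left(-1 - \frac{8}{3}\right) + 10052} = \sqrt{- \frac{11}{3} + 10052} = \sqrt{\frac{30145}{3}} = \frac{\sqrt{90435}}{3}$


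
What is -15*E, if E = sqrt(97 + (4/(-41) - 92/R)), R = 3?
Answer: -5*sqrt(1002081)/41 ≈ -122.08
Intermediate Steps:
E = sqrt(1002081)/123 (E = sqrt(97 + (4/(-41) - 92/3)) = sqrt(97 + (4*(-1/41) - 92*1/3)) = sqrt(97 + (-4/41 - 92/3)) = sqrt(97 - 3784/123) = sqrt(8147/123) = sqrt(1002081)/123 ≈ 8.1385)
-15*E = -5*sqrt(1002081)/41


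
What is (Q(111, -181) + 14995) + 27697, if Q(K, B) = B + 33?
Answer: 42544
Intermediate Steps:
Q(K, B) = 33 + B
(Q(111, -181) + 14995) + 27697 = ((33 - 181) + 14995) + 27697 = (-148 + 14995) + 27697 = 14847 + 27697 = 42544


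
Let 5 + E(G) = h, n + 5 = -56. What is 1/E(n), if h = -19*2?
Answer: -1/43 ≈ -0.023256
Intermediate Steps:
n = -61 (n = -5 - 56 = -61)
h = -38
E(G) = -43 (E(G) = -5 - 38 = -43)
1/E(n) = 1/(-43) = -1/43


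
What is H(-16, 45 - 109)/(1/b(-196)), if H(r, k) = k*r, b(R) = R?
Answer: -200704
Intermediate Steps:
H(-16, 45 - 109)/(1/b(-196)) = ((45 - 109)*(-16))/(1/(-196)) = (-64*(-16))/(-1/196) = 1024*(-196) = -200704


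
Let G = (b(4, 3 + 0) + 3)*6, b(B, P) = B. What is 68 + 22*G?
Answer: 992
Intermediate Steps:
G = 42 (G = (4 + 3)*6 = 7*6 = 42)
68 + 22*G = 68 + 22*42 = 68 + 924 = 992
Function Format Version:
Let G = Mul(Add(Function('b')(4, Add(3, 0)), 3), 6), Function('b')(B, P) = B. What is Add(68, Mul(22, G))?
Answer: 992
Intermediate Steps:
G = 42 (G = Mul(Add(4, 3), 6) = Mul(7, 6) = 42)
Add(68, Mul(22, G)) = Add(68, Mul(22, 42)) = Add(68, 924) = 992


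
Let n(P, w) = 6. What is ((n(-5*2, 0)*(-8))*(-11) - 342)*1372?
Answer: 255192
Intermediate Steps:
((n(-5*2, 0)*(-8))*(-11) - 342)*1372 = ((6*(-8))*(-11) - 342)*1372 = (-48*(-11) - 342)*1372 = (528 - 342)*1372 = 186*1372 = 255192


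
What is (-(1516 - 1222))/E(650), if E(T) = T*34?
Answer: -147/11050 ≈ -0.013303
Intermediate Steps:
E(T) = 34*T
(-(1516 - 1222))/E(650) = (-(1516 - 1222))/((34*650)) = -1*294/22100 = -294*1/22100 = -147/11050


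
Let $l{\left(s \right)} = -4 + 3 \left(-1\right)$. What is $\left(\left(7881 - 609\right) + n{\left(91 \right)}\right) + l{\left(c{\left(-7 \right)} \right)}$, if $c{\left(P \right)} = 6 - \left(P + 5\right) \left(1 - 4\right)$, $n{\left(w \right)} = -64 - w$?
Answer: $7110$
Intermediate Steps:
$c{\left(P \right)} = 21 + 3 P$ ($c{\left(P \right)} = 6 - \left(5 + P\right) \left(-3\right) = 6 - \left(-15 - 3 P\right) = 6 + \left(15 + 3 P\right) = 21 + 3 P$)
$l{\left(s \right)} = -7$ ($l{\left(s \right)} = -4 - 3 = -7$)
$\left(\left(7881 - 609\right) + n{\left(91 \right)}\right) + l{\left(c{\left(-7 \right)} \right)} = \left(\left(7881 - 609\right) - 155\right) - 7 = \left(7272 - 155\right) - 7 = 7117 - 7 = 7110$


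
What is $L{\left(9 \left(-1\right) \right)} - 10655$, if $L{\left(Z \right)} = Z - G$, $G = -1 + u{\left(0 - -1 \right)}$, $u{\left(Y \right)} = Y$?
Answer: $-10664$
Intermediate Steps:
$G = 0$ ($G = -1 + \left(0 - -1\right) = -1 + \left(0 + 1\right) = -1 + 1 = 0$)
$L{\left(Z \right)} = Z$ ($L{\left(Z \right)} = Z - 0 = Z + 0 = Z$)
$L{\left(9 \left(-1\right) \right)} - 10655 = 9 \left(-1\right) - 10655 = -9 - 10655 = -10664$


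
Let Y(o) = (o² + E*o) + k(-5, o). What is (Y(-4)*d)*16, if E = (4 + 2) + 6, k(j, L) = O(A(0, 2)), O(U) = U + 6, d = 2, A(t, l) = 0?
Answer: -832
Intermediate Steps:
O(U) = 6 + U
k(j, L) = 6 (k(j, L) = 6 + 0 = 6)
E = 12 (E = 6 + 6 = 12)
Y(o) = 6 + o² + 12*o (Y(o) = (o² + 12*o) + 6 = 6 + o² + 12*o)
(Y(-4)*d)*16 = ((6 + (-4)² + 12*(-4))*2)*16 = ((6 + 16 - 48)*2)*16 = -26*2*16 = -52*16 = -832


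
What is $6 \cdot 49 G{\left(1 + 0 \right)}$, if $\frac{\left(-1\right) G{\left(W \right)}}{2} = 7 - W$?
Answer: $-3528$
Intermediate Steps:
$G{\left(W \right)} = -14 + 2 W$ ($G{\left(W \right)} = - 2 \left(7 - W\right) = -14 + 2 W$)
$6 \cdot 49 G{\left(1 + 0 \right)} = 6 \cdot 49 \left(-14 + 2 \left(1 + 0\right)\right) = 294 \left(-14 + 2 \cdot 1\right) = 294 \left(-14 + 2\right) = 294 \left(-12\right) = -3528$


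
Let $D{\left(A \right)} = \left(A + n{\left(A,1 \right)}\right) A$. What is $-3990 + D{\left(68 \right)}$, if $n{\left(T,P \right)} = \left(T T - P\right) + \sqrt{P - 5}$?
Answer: $314998 + 136 i \approx 3.15 \cdot 10^{5} + 136.0 i$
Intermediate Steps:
$n{\left(T,P \right)} = T^{2} + \sqrt{-5 + P} - P$ ($n{\left(T,P \right)} = \left(T^{2} - P\right) + \sqrt{-5 + P} = T^{2} + \sqrt{-5 + P} - P$)
$D{\left(A \right)} = A \left(-1 + A + A^{2} + 2 i\right)$ ($D{\left(A \right)} = \left(A + \left(A^{2} + \sqrt{-5 + 1} - 1\right)\right) A = \left(A + \left(A^{2} + \sqrt{-4} - 1\right)\right) A = \left(A + \left(A^{2} + 2 i - 1\right)\right) A = \left(A + \left(-1 + A^{2} + 2 i\right)\right) A = \left(-1 + A + A^{2} + 2 i\right) A = A \left(-1 + A + A^{2} + 2 i\right)$)
$-3990 + D{\left(68 \right)} = -3990 + 68 \left(-1 + 68 + 68^{2} + 2 i\right) = -3990 + 68 \left(-1 + 68 + 4624 + 2 i\right) = -3990 + 68 \left(4691 + 2 i\right) = -3990 + \left(318988 + 136 i\right) = 314998 + 136 i$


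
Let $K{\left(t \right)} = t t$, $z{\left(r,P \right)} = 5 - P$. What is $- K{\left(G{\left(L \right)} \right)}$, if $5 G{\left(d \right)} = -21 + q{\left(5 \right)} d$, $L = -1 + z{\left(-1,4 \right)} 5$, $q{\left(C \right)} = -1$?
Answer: $-25$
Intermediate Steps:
$L = 4$ ($L = -1 + \left(5 - 4\right) 5 = -1 + 1 \cdot 5 = -1 + 5 = 4$)
$G{\left(d \right)} = - \frac{21}{5} - \frac{d}{5}$ ($G{\left(d \right)} = \frac{-21 - d}{5} = - \frac{21}{5} - \frac{d}{5}$)
$K{\left(t \right)} = t^{2}$
$- K{\left(G{\left(L \right)} \right)} = - \left(- \frac{21}{5} - \frac{4}{5}\right)^{2} = - \left(-5\right)^{2} = \left(-1\right) 25 = -25$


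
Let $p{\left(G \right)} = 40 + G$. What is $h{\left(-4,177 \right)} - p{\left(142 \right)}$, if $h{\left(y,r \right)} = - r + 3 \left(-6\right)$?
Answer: $-377$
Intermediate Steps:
$h{\left(y,r \right)} = -18 - r$ ($h{\left(y,r \right)} = - r - 18 = -18 - r$)
$h{\left(-4,177 \right)} - p{\left(142 \right)} = \left(-18 - 177\right) - \left(40 + 142\right) = \left(-18 - 177\right) - 182 = -195 - 182 = -377$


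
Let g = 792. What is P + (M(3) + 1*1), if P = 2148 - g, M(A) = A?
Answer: 1360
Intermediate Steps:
P = 1356 (P = 2148 - 1*792 = 2148 - 792 = 1356)
P + (M(3) + 1*1) = 1356 + (3 + 1*1) = 1356 + (3 + 1) = 1356 + 4 = 1360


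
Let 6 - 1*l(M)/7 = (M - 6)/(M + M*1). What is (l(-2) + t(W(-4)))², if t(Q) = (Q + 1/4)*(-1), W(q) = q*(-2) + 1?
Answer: 5625/16 ≈ 351.56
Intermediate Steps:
W(q) = 1 - 2*q (W(q) = -2*q + 1 = 1 - 2*q)
t(Q) = -¼ - Q (t(Q) = (Q + ¼)*(-1) = (¼ + Q)*(-1) = -¼ - Q)
l(M) = 42 - 7*(-6 + M)/(2*M) (l(M) = 42 - 7*(M - 6)/(M + M*1) = 42 - 7*(-6 + M)/(M + M) = 42 - 7*(-6 + M)/(2*M))
(l(-2) + t(W(-4)))² = ((77/2 + 21/(-2)) + (-¼ - (1 - 2*(-4))))² = ((77/2 + 21*(-½)) + (-¼ - (1 + 8)))² = ((77/2 - 21/2) + (-¼ - 1*9))² = (28 + (-¼ - 9))² = (28 - 37/4)² = (75/4)² = 5625/16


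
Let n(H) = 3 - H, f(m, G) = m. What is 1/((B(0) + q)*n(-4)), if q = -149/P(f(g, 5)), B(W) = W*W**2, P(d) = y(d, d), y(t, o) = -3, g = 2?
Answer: 3/1043 ≈ 0.0028763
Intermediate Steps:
P(d) = -3
B(W) = W**3
q = 149/3 (q = -149/(-3) = -149*(-1/3) = 149/3 ≈ 49.667)
1/((B(0) + q)*n(-4)) = 1/((0**3 + 149/3)*(3 - 1*(-4))) = 1/((0 + 149/3)*(3 + 4)) = 1/((149/3)*7) = 1/(1043/3) = 3/1043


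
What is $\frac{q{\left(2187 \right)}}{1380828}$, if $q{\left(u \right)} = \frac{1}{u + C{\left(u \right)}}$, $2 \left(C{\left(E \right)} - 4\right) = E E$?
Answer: $\frac{1}{3305254153314} \approx 3.0255 \cdot 10^{-13}$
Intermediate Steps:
$C{\left(E \right)} = 4 + \frac{E^{2}}{2}$ ($C{\left(E \right)} = 4 + \frac{E E}{2} = 4 + \frac{E^{2}}{2}$)
$q{\left(u \right)} = \frac{1}{4 + u + \frac{u^{2}}{2}}$ ($q{\left(u \right)} = \frac{1}{u + \left(4 + \frac{u^{2}}{2}\right)} = \frac{1}{4 + u + \frac{u^{2}}{2}}$)
$\frac{q{\left(2187 \right)}}{1380828} = \frac{2 \frac{1}{8 + 2187^{2} + 2 \cdot 2187}}{1380828} = \frac{2}{8 + 4782969 + 4374} \cdot \frac{1}{1380828} = \frac{2}{4787351} \cdot \frac{1}{1380828} = \frac{1}{3305254153314}$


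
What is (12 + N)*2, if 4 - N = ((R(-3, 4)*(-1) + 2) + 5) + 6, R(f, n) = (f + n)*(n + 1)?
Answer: 16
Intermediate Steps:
R(f, n) = (1 + n)*(f + n) (R(f, n) = (f + n)*(1 + n) = (1 + n)*(f + n))
N = -4 (N = 4 - ((((-3 + 4 + 4² - 3*4)*(-1) + 2) + 5) + 6) = 4 - ((((-3 + 4 + 16 - 12)*(-1) + 2) + 5) + 6) = 4 - (((5*(-1) + 2) + 5) + 6) = 4 - (((-5 + 2) + 5) + 6) = 4 - ((-3 + 5) + 6) = 4 - (2 + 6) = 4 - 1*8 = 4 - 8 = -4)
(12 + N)*2 = (12 - 4)*2 = 8*2 = 16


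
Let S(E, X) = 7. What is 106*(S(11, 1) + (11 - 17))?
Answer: 106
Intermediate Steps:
106*(S(11, 1) + (11 - 17)) = 106*(7 + (11 - 17)) = 106*(7 - 6) = 106*1 = 106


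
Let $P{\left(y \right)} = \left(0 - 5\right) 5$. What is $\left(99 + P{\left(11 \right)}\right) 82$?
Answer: $6068$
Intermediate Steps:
$P{\left(y \right)} = -25$ ($P{\left(y \right)} = \left(-5\right) 5 = -25$)
$\left(99 + P{\left(11 \right)}\right) 82 = \left(99 - 25\right) 82 = 74 \cdot 82 = 6068$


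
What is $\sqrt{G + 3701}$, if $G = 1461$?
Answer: $\sqrt{5162} \approx 71.847$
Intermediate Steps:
$\sqrt{G + 3701} = \sqrt{1461 + 3701} = \sqrt{5162}$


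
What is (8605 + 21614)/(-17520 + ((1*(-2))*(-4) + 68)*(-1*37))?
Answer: -30219/20332 ≈ -1.4863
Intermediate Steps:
(8605 + 21614)/(-17520 + ((1*(-2))*(-4) + 68)*(-1*37)) = 30219/(-17520 + (-2*(-4) + 68)*(-37)) = 30219/(-17520 + (8 + 68)*(-37)) = 30219/(-17520 + 76*(-37)) = 30219/(-17520 - 2812) = 30219/(-20332) = 30219*(-1/20332) = -30219/20332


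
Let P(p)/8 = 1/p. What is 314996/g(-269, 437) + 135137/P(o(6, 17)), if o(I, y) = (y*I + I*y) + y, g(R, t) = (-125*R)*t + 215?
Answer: 109712634238037/29388680 ≈ 3.7332e+6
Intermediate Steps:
g(R, t) = 215 - 125*R*t (g(R, t) = -125*R*t + 215 = 215 - 125*R*t)
o(I, y) = y + 2*I*y (o(I, y) = (I*y + I*y) + y = 2*I*y + y = y + 2*I*y)
P(p) = 8/p
314996/g(-269, 437) + 135137/P(o(6, 17)) = 314996/(215 - 125*(-269)*437) + 135137/((8/((17*(1 + 2*6))))) = 314996/(215 + 14694125) + 135137/((8/((17*(1 + 12))))) = 314996/14694340 + 135137/((8/((17*13)))) = 314996*(1/14694340) + 135137/((8/221)) = 78749/3673585 + 135137/((8*(1/221))) = 78749/3673585 + 135137/(8/221) = 78749/3673585 + 135137*(221/8) = 78749/3673585 + 29865277/8 = 109712634238037/29388680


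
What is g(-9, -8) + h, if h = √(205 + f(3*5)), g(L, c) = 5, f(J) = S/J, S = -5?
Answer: 5 + √1842/3 ≈ 19.306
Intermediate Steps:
f(J) = -5/J
h = √1842/3 (h = √(205 - 5/(3*5)) = √(205 - 5/15) = √(205 - 5*1/15) = √(205 - ⅓) = √(614/3) = √1842/3 ≈ 14.306)
g(-9, -8) + h = 5 + √1842/3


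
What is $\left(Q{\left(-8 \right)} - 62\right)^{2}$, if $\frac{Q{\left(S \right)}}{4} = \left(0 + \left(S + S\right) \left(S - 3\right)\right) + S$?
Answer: $372100$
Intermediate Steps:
$Q{\left(S \right)} = 4 S + 8 S \left(-3 + S\right)$ ($Q{\left(S \right)} = 4 \left(\left(0 + \left(S + S\right) \left(S - 3\right)\right) + S\right) = 4 \left(\left(0 + 2 S \left(-3 + S\right)\right) + S\right) = 4 \left(2 S \left(-3 + S\right) + S\right) = 4 \left(S + 2 S \left(-3 + S\right)\right) = 4 S + 8 S \left(-3 + S\right)$)
$\left(Q{\left(-8 \right)} - 62\right)^{2} = \left(4 \left(-8\right) \left(-5 + 2 \left(-8\right)\right) - 62\right)^{2} = \left(4 \left(-8\right) \left(-5 - 16\right) - 62\right)^{2} = \left(4 \left(-8\right) \left(-21\right) - 62\right)^{2} = \left(672 - 62\right)^{2} = 610^{2} = 372100$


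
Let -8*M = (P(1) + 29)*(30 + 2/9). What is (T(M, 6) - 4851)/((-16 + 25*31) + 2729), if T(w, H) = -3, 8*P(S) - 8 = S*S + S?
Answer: -2427/1744 ≈ -1.3916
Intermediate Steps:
P(S) = 1 + S/8 + S²/8 (P(S) = 1 + (S*S + S)/8 = 1 + (S² + S)/8 = 1 + (S + S²)/8 = 1 + (S/8 + S²/8) = 1 + S/8 + S²/8)
M = -2057/18 (M = -((1 + (⅛)*1 + (⅛)*1²) + 29)*(30 + 2/9)/8 = -((1 + ⅛ + (⅛)*1) + 29)*(30 + 2*(⅑))/8 = -((1 + ⅛ + ⅛) + 29)*(30 + 2/9)/8 = -(5/4 + 29)*272/(8*9) = -121*272/(32*9) = -⅛*8228/9 = -2057/18 ≈ -114.28)
(T(M, 6) - 4851)/((-16 + 25*31) + 2729) = (-3 - 4851)/((-16 + 25*31) + 2729) = -4854/((-16 + 775) + 2729) = -4854/(759 + 2729) = -4854/3488 = -4854*1/3488 = -2427/1744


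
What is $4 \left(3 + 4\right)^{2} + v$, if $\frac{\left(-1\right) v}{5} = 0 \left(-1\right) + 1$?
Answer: $191$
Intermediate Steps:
$v = -5$ ($v = - 5 \left(0 \left(-1\right) + 1\right) = - 5 \left(0 + 1\right) = \left(-5\right) 1 = -5$)
$4 \left(3 + 4\right)^{2} + v = 4 \left(3 + 4\right)^{2} - 5 = 4 \cdot 7^{2} - 5 = 4 \cdot 49 - 5 = 196 - 5 = 191$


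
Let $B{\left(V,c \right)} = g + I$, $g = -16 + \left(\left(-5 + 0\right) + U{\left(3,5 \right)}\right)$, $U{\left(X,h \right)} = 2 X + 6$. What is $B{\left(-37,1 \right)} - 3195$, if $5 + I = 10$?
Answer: $-3199$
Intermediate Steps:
$I = 5$ ($I = -5 + 10 = 5$)
$U{\left(X,h \right)} = 6 + 2 X$
$g = -9$ ($g = -16 + \left(\left(-5 + 0\right) + \left(6 + 2 \cdot 3\right)\right) = -16 + \left(-5 + \left(6 + 6\right)\right) = -16 + \left(-5 + 12\right) = -16 + 7 = -9$)
$B{\left(V,c \right)} = -4$ ($B{\left(V,c \right)} = -9 + 5 = -4$)
$B{\left(-37,1 \right)} - 3195 = -4 - 3195 = -3199$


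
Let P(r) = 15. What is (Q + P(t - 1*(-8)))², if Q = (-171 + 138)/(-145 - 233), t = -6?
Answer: 3613801/15876 ≈ 227.63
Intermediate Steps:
Q = 11/126 (Q = -33/(-378) = -33*(-1/378) = 11/126 ≈ 0.087302)
(Q + P(t - 1*(-8)))² = (11/126 + 15)² = (1901/126)² = 3613801/15876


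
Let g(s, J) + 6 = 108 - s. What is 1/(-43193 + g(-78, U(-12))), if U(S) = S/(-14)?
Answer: -1/43013 ≈ -2.3249e-5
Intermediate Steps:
U(S) = -S/14 (U(S) = S*(-1/14) = -S/14)
g(s, J) = 102 - s (g(s, J) = -6 + (108 - s) = 102 - s)
1/(-43193 + g(-78, U(-12))) = 1/(-43193 + (102 - 1*(-78))) = 1/(-43193 + (102 + 78)) = 1/(-43193 + 180) = 1/(-43013) = -1/43013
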